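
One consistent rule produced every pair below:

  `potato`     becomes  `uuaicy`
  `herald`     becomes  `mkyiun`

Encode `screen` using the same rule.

xiymnx

In potato: p→u is +5, o→u is +6, t→a is +7, a→i is +8 — the shift increases by 1 each position. Each letter shifts forward by (position + 5), i.e. 5, 6, 7, … — the shift grows by one for each successive letter.
Applying it to screen: s+5=x, c+6=i, r+7=y, e+8=m, e+9=n, n+10=x.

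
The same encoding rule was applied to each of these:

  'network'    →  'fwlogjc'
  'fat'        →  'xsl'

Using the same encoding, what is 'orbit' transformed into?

It's a constant shift of +18 (ROT18).
On orbit: o+18=g, r+18=j, b+18=t, i+18=a, t+18=l.

gjtal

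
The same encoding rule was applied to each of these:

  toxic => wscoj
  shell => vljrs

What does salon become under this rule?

vequu

Each letter shifts forward by (position + 3), i.e. 3, 4, 5, … — the shift grows by one for each successive letter.
Applying it to salon: s+3=v, a+4=e, l+5=q, o+6=u, n+7=u.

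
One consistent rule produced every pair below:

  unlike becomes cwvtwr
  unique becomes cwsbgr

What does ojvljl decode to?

In unlike: u→c is +8, n→w is +9, l→v is +10, i→t is +11 — the shift increases by 1 each position. Each letter shifts forward by (position + 8), i.e. 8, 9, 10, … — the shift grows by one for each successive letter.
Reversing it on ojvljl: o−8=g, j−9=a, v−10=l, l−11=a, j−12=x, l−13=y.

galaxy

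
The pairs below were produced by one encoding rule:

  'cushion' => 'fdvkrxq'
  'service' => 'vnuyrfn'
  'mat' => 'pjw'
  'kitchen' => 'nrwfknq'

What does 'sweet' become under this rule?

vznnw

The shift depends on letter class: consonant c→f is +3, but vowel u→d is +9. Vowels shift forward by 9 and consonants shift forward by 3.
Applying it to sweet: s(cons)+3=v, w(cons)+3=z, e(vowel)+9=n, e(vowel)+9=n, t(cons)+3=w.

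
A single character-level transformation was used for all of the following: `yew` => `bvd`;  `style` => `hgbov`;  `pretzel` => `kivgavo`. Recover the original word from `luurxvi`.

officer

Each letter is replaced by its mirror in the alphabet: a↔z, b↔y, c↔x, and so on (the Atbash cipher).
Undoing it on luurxvi: l↔o, u↔f, u↔f, r↔i, x↔c, v↔e, i↔r.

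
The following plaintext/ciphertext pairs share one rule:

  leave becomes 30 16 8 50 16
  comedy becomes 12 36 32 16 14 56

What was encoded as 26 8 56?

l(#12)→30 and e(#5)→16: differences scale by 2, so n = 2·pos + 6. Each letter becomes 2×(its alphabet position, a=1..z=26) + 6.
Reversing it on 26 8 56: 26→(26−6)÷2=10=j, 8→(8−6)÷2=1=a, 56→(56−6)÷2=25=y.

jay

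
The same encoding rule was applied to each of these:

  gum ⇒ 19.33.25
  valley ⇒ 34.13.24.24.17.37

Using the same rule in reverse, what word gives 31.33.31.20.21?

sushi

The number is (letter's place in the alphabet, a=1) + 12.
Undoing it on 31.33.31.20.21: 31→(31−12)÷1=19=s, 33→(33−12)÷1=21=u, 31→(31−12)÷1=19=s, 20→(20−12)÷1=8=h, 21→(21−12)÷1=9=i.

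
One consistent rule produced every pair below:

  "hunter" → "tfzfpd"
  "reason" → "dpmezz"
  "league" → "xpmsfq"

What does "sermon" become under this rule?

Shifts by position in hunter: pos 0: h→t (+12), pos 1: u→f (+11), pos 2: n→z (+12), pos 3: t→f (+12), pos 4: e→p (+11), pos 5: r→d (+12) — repeating every 3. The shifts repeat in a cycle of length 3: positions 0,1,… shift by +12, +11, +12, then the pattern repeats.
On sermon: s+12=e, e+11=p, r+12=d, m+12=y, o+11=z, n+12=z.

epdyzz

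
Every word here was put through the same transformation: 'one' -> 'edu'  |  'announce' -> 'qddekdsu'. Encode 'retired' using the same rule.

hujyhut

This is a Caesar cipher with shift 16.
On retired: r+16=h, e+16=u, t+16=j, i+16=y, r+16=h, e+16=u, d+16=t.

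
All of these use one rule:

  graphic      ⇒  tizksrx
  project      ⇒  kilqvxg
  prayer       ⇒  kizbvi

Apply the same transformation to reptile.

Each letter is replaced by its mirror in the alphabet: a↔z, b↔y, c↔x, and so on (the Atbash cipher).
On reptile: r↔i, e↔v, p↔k, t↔g, i↔r, l↔o, e↔v.

ivkgrov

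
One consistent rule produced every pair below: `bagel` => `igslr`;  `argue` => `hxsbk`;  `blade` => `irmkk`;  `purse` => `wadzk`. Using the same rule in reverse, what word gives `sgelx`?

A repeating key of period 3 is used — shifts +7, +6, +12 over and over.
Reversing it on sgelx: s−7=l, g−6=a, e−12=s, l−7=e, x−6=r.

laser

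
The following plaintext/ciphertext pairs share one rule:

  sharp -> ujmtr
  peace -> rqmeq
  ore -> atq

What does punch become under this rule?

Vowels shift forward by 12 and consonants shift forward by 2.
On punch: p(cons)+2=r, u(vowel)+12=g, n(cons)+2=p, c(cons)+2=e, h(cons)+2=j.

rgpej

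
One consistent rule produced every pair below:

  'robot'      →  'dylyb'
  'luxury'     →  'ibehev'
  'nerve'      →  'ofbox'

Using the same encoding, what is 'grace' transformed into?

Read the word backwards and shift each letter +10.
On grace: reverse → ecarg; then shift: e+10=o, c+10=m, a+10=k, r+10=b, g+10=q.

omkbq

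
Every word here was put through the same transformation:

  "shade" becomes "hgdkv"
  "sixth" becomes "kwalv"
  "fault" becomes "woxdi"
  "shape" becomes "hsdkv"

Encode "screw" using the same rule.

zhufv

Two steps: reverse the string, then apply a Caesar shift of +3.
On screw: reverse → wercs; then shift: w+3=z, e+3=h, r+3=u, c+3=f, s+3=v.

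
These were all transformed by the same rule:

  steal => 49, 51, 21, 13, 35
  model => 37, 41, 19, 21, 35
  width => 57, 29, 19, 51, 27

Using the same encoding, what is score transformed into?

49, 17, 41, 47, 21

s(#19)→49 and t(#20)→51: differences scale by 2, so n = 2·pos + 11. With a=1..z=26, the number is 2·pos + 11.
On score: s=19→49, c=3→17, o=15→41, r=18→47, e=5→21.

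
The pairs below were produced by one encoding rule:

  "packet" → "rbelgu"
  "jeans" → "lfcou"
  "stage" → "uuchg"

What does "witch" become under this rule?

The shifts repeat in a cycle of length 2: positions 0,1,… shift by +2, +1, then the pattern repeats.
On witch: w+2=y, i+1=j, t+2=v, c+1=d, h+2=j.

yjvdj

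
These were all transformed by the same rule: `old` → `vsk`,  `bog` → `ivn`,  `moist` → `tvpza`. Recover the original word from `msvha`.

float

Compare letters: o→v is +7, l→s is +7, d→k is +7 — a constant shift. Every letter moves 7 places later in the alphabet, wrapping around z→a.
Undoing it on msvha: m−7=f, s−7=l, v−7=o, h−7=a, a−7=t.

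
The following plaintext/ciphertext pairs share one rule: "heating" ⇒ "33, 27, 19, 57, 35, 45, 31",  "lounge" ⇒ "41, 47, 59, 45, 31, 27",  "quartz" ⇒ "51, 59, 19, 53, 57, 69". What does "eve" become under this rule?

h(#8)→33 and e(#5)→27: differences scale by 2, so n = 2·pos + 17. The formula is n = 2×(alphabet index, a=1) + 17.
On eve: e=5→27, v=22→61, e=5→27.

27, 61, 27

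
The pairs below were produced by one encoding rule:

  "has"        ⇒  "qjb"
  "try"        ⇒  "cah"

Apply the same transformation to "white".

fqrcn

Compare letters: h→q is +9, a→j is +9, s→b is +9 — a constant shift. Each letter is shifted forward by 9 in the alphabet (a Caesar shift of +9).
On white: w+9=f, h+9=q, i+9=r, t+9=c, e+9=n.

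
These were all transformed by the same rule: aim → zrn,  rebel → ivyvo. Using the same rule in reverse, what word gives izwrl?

Each letter is replaced by its mirror in the alphabet: a↔z, b↔y, c↔x, and so on (the Atbash cipher).
Undoing it on izwrl: i↔r, z↔a, w↔d, r↔i, l↔o.

radio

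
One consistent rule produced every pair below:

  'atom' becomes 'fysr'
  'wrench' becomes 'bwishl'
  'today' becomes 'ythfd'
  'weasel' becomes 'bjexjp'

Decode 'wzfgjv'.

Shifts by position in atom: pos 0: a→f (+5), pos 1: t→y (+5), pos 2: o→s (+4), pos 3: m→r (+5) — repeating every 3. The shifts repeat in a cycle of length 3: positions 0,1,… shift by +5, +5, +4, then the pattern repeats.
Undoing it on wzfgjv: w−5=r, z−5=u, f−4=b, g−5=b, j−5=e, v−4=r.

rubber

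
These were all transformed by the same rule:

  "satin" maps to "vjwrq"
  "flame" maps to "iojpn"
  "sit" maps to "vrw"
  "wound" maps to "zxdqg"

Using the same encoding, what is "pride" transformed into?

The shift depends on letter class: consonant s→v is +3, but vowel a→j is +9. The rule splits by letter class: vowels +9, consonants +3.
Applying it to pride: p(cons)+3=s, r(cons)+3=u, i(vowel)+9=r, d(cons)+3=g, e(vowel)+9=n.

surgn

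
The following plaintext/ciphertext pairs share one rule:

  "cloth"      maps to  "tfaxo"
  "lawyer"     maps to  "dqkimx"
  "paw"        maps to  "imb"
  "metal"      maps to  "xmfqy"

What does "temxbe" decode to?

The word is reversed, then every letter is shifted forward by 12.
Reversing it on temxbe: shift back: t−12=h, e−12=s, m−12=a, x−12=l, b−12=p, e−12=s → hsalps; then reverse → splash.

splash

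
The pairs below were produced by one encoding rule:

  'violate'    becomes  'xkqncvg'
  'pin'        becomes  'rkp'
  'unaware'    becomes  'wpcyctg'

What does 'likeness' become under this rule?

Each letter is shifted forward by 2 in the alphabet (a Caesar shift of +2).
For likeness: l+2=n, i+2=k, k+2=m, e+2=g, n+2=p, e+2=g, s+2=u, s+2=u.

nkmgpguu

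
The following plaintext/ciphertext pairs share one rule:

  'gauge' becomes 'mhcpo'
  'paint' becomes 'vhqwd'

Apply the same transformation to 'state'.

yaico

Letter i (0-indexed) is shifted by i+6, so successive shifts are 6, 7, 8, ….
Applying it to state: s+6=y, t+7=a, a+8=i, t+9=c, e+10=o.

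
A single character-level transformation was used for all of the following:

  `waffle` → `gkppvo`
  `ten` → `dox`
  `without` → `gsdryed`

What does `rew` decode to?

hum

Compare letters: w→g is +10, a→k is +10, f→p is +10 — a constant shift. This is a Caesar cipher with shift 10.
Decoding rew: r−10=h, e−10=u, w−10=m.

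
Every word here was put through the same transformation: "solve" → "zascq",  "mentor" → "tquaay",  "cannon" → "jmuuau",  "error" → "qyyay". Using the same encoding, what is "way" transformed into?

dmf

The shift depends on letter class: consonant s→z is +7, but vowel o→a is +12. The rule splits by letter class: vowels +12, consonants +7.
For way: w(cons)+7=d, a(vowel)+12=m, y(cons)+7=f.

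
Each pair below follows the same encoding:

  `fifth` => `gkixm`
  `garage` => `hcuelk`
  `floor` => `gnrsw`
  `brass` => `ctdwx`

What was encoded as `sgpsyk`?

In fifth: f→g is +1, i→k is +2, f→i is +3, t→x is +4 — the shift increases by 1 each position. The shift increases by 1 at each position, starting from +1: 1, 2, 3, ….
Decoding sgpsyk: s−1=r, g−2=e, p−3=m, s−4=o, y−5=t, k−6=e.

remote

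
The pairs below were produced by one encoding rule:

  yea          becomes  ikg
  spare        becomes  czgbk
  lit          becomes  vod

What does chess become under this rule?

mrkcc

The shift depends on letter class: consonant y→i is +10, but vowel e→k is +6. The rule splits by letter class: vowels +6, consonants +10.
Applying it to chess: c(cons)+10=m, h(cons)+10=r, e(vowel)+6=k, s(cons)+10=c, s(cons)+10=c.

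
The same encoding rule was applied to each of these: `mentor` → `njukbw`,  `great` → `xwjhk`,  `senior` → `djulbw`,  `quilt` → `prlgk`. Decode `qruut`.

funny

m(12)→n(13) and e(4)→j(9) fit y≡7x+7 (mod 26); the inverse of 7 mod 26 is 15. Treating letters as 0–25, the rule is x ↦ 7x + 7 (mod 26).
Reversing it on qruut: q(16)→15·(16−7)≡5=f; r(17)→15·(17−7)≡20=u; u(20)→15·(20−7)≡13=n; u(20)→15·(20−7)≡13=n; t(19)→15·(19−7)≡24=y (all mod 26).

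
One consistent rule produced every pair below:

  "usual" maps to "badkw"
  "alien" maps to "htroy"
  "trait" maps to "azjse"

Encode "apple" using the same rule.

hxyvp

Each letter shifts forward by (position + 7), i.e. 7, 8, 9, … — the shift grows by one for each successive letter.
Applying it to apple: a+7=h, p+8=x, p+9=y, l+10=v, e+11=p.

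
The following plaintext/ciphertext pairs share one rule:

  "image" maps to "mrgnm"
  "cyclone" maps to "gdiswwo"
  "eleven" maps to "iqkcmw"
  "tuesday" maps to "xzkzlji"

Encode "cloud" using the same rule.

In image: i→m is +4, m→r is +5, a→g is +6, g→n is +7 — the shift increases by 1 each position. The shift increases by 1 at each position, starting from +4: 4, 5, 6, ….
For cloud: c+4=g, l+5=q, o+6=u, u+7=b, d+8=l.

gqubl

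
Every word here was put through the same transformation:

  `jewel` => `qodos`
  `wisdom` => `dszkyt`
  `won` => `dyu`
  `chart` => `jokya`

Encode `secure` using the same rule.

Two shifts are in play — +10 for a/e/i/o/u, +7 for every other letter.
Applying it to secure: s(cons)+7=z, e(vowel)+10=o, c(cons)+7=j, u(vowel)+10=e, r(cons)+7=y, e(vowel)+10=o.

zojeyo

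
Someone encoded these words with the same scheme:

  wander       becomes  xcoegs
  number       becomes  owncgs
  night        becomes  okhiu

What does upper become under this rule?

wqqgs

The shift depends on letter class: consonant w→x is +1, but vowel a→c is +2. Two shifts are in play — +2 for a/e/i/o/u, +1 for every other letter.
For upper: u(vowel)+2=w, p(cons)+1=q, p(cons)+1=q, e(vowel)+2=g, r(cons)+1=s.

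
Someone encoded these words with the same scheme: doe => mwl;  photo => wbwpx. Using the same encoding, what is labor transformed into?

The output letters match the input read backwards, each shifted +8: doe reversed is eod. Two steps: reverse the string, then apply a Caesar shift of +8.
On labor: reverse → robal; then shift: r+8=z, o+8=w, b+8=j, a+8=i, l+8=t.

zwjit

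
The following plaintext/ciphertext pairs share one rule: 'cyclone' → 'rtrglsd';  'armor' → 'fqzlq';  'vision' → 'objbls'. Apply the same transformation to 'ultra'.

c(2)→r(17) and y(24)→t(19) fit y≡19x+5 (mod 26); the inverse of 19 mod 26 is 11. Treating letters as 0–25, the rule is x ↦ 19x + 5 (mod 26).
Applying it to ultra: u(20)→19·20+5≡21=v; l(11)→19·11+5≡6=g; t(19)→19·19+5≡2=c; r(17)→19·17+5≡16=q; a(0)→19·0+5≡5=f (all mod 26).

vgcqf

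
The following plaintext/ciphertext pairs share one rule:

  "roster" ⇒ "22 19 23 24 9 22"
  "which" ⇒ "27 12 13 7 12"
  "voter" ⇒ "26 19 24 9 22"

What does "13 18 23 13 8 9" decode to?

inside

r is letter #18 and maps to 22: an offset of 4. The number is (letter's place in the alphabet, a=1) + 4.
Decoding 13 18 23 13 8 9: 13→(13−4)÷1=9=i, 18→(18−4)÷1=14=n, 23→(23−4)÷1=19=s, 13→(13−4)÷1=9=i, 8→(8−4)÷1=4=d, 9→(9−4)÷1=5=e.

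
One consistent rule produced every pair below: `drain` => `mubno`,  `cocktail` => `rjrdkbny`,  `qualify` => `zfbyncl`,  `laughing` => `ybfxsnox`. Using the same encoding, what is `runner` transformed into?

ufoohu

This is an affine cipher: with a=0,…,z=25, each position x becomes (21x+1) mod 26.
Applying it to runner: r(17)→21·17+1≡20=u; u(20)→21·20+1≡5=f; n(13)→21·13+1≡14=o; n(13)→21·13+1≡14=o; e(4)→21·4+1≡7=h; r(17)→21·17+1≡20=u (all mod 26).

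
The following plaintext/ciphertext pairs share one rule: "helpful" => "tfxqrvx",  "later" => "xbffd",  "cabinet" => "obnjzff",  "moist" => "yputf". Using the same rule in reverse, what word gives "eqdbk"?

Shifts by position in helpful: pos 0: h→t (+12), pos 1: e→f (+1), pos 2: l→x (+12), pos 3: p→q (+1) — repeating every 2. The shifts repeat in a cycle of length 2: positions 0,1,… shift by +12, +1, then the pattern repeats.
Undoing it on eqdbk: e−12=s, q−1=p, d−12=r, b−1=a, k−12=y.

spray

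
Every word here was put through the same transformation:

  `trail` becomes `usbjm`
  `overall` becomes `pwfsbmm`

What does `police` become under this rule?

Compare letters: t→u is +1, r→s is +1, a→b is +1 — a constant shift. Each letter is shifted forward by 1 in the alphabet (a Caesar shift of +1).
Applying it to police: p+1=q, o+1=p, l+1=m, i+1=j, c+1=d, e+1=f.

qpmjdf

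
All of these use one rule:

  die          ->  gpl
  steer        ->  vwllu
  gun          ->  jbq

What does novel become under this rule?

Vowels shift forward by 7 and consonants shift forward by 3.
For novel: n(cons)+3=q, o(vowel)+7=v, v(cons)+3=y, e(vowel)+7=l, l(cons)+3=o.

qvylo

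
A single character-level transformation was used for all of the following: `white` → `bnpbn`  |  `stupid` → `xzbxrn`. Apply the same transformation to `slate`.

Each letter shifts forward by (position + 5), i.e. 5, 6, 7, … — the shift grows by one for each successive letter.
For slate: s+5=x, l+6=r, a+7=h, t+8=b, e+9=n.

xrhbn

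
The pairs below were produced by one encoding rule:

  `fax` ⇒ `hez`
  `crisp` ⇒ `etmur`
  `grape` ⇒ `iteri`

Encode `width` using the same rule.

ymfvj

The shift depends on letter class: consonant f→h is +2, but vowel a→e is +4. The rule splits by letter class: vowels +4, consonants +2.
For width: w(cons)+2=y, i(vowel)+4=m, d(cons)+2=f, t(cons)+2=v, h(cons)+2=j.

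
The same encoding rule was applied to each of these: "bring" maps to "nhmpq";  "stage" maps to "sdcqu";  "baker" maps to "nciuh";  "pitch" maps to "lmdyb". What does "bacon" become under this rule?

ncyap

Each letter's alphabet position (a=0..z=25) is mapped through 11·x+2 mod 26 — an affine cipher.
For bacon: b(1)→11·1+2≡13=n; a(0)→11·0+2≡2=c; c(2)→11·2+2≡24=y; o(14)→11·14+2≡0=a; n(13)→11·13+2≡15=p (all mod 26).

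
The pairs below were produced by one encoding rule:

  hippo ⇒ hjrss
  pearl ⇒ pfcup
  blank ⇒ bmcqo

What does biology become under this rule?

In hippo: h→h is +0, i→j is +1, p→r is +2, p→s is +3 — the shift increases by 1 each position. The shift increases by 1 at each position, starting from +0: 0, 1, 2, ….
For biology: b+0=b, i+1=j, o+2=q, l+3=o, o+4=s, g+5=l, y+6=e.

bjqosle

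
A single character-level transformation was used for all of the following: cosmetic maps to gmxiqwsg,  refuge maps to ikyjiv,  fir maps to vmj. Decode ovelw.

The output letters match the input read backwards, each shifted +4: cosmetic reversed is citemsoc. Read the word backwards and shift each letter +4.
Reversing it on ovelw: shift back: o−4=k, v−4=r, e−4=a, l−4=h, w−4=s → krahs; then reverse → shark.

shark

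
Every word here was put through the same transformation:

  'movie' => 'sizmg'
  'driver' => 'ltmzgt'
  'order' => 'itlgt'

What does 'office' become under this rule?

ibbmqg

Treating letters as 0–25, the rule is x ↦ 21x + 0 (mod 26).
For office: o(14)→21·14+0≡8=i; f(5)→21·5+0≡1=b; f(5)→21·5+0≡1=b; i(8)→21·8+0≡12=m; c(2)→21·2+0≡16=q; e(4)→21·4+0≡6=g (all mod 26).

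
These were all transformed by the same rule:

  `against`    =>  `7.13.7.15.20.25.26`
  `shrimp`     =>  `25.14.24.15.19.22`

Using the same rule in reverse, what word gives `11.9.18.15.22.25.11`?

eclipse

a is letter #1 and maps to 7: an offset of 6. The number is (letter's place in the alphabet, a=1) + 6.
Undoing it on 11.9.18.15.22.25.11: 11→(11−6)÷1=5=e, 9→(9−6)÷1=3=c, 18→(18−6)÷1=12=l, 15→(15−6)÷1=9=i, 22→(22−6)÷1=16=p, 25→(25−6)÷1=19=s, 11→(11−6)÷1=5=e.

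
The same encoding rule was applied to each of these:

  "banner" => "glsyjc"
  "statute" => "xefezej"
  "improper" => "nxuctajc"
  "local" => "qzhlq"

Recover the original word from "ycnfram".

Shifts by position in banner: pos 0: b→g (+5), pos 1: a→l (+11), pos 2: n→s (+5), pos 3: n→y (+11) — repeating every 2. The shifts repeat in a cycle of length 2: positions 0,1,… shift by +5, +11, then the pattern repeats.
Decoding ycnfram: y−5=t, c−11=r, n−5=i, f−11=u, r−5=m, a−11=p, m−5=h.

triumph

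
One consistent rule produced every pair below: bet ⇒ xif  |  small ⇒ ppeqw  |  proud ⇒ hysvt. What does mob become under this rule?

The output letters match the input read backwards, each shifted +4: bet reversed is teb. The word is reversed, then every letter is shifted forward by 4.
On mob: reverse → bom; then shift: b+4=f, o+4=s, m+4=q.

fsq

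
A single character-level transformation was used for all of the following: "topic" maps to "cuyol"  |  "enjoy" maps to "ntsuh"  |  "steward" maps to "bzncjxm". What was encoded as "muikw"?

dozen

Shifts by position in topic: pos 0: t→c (+9), pos 1: o→u (+6), pos 2: p→y (+9), pos 3: i→o (+6) — repeating every 2. It's a Vigenère-style cipher with numeric key [9,6]: position i shifts by key[i mod 2].
Reversing it on muikw: m−9=d, u−6=o, i−9=z, k−6=e, w−9=n.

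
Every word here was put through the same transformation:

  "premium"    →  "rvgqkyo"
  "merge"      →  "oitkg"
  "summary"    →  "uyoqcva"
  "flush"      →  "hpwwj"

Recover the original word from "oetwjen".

Shifts by position in premium: pos 0: p→r (+2), pos 1: r→v (+4), pos 2: e→g (+2), pos 3: m→q (+4) — repeating every 2. It's a Vigenère-style cipher with numeric key [2,4]: position i shifts by key[i mod 2].
Decoding oetwjen: o−2=m, e−4=a, t−2=r, w−4=s, j−2=h, e−4=a, n−2=l.

marshal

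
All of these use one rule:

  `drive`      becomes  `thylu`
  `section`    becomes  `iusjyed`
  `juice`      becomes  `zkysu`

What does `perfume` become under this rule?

Compare letters: d→t is +16, r→h is +16, i→y is +16 — a constant shift. It's a constant shift of +16 (ROT16).
For perfume: p+16=f, e+16=u, r+16=h, f+16=v, u+16=k, m+16=c, e+16=u.

fuhvkcu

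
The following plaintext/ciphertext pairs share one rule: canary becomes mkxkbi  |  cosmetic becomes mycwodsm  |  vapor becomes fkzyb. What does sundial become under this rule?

cexnskv

Compare letters: c→m is +10, a→k is +10, n→x is +10 — a constant shift. Each letter is shifted forward by 10 in the alphabet (a Caesar shift of +10).
For sundial: s+10=c, u+10=e, n+10=x, d+10=n, i+10=s, a+10=k, l+10=v.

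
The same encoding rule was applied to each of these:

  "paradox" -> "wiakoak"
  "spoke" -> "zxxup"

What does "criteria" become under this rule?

In paradox: p→w is +7, a→i is +8, r→a is +9, a→k is +10 — the shift increases by 1 each position. The shift increases by 1 at each position, starting from +7: 7, 8, 9, ….
Applying it to criteria: c+7=j, r+8=z, i+9=r, t+10=d, e+11=p, r+12=d, i+13=v, a+14=o.

jzrdpdvo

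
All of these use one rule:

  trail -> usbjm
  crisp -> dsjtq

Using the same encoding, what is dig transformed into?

Compare letters: t→u is +1, r→s is +1, a→b is +1 — a constant shift. This is a Caesar cipher with shift 1.
Applying it to dig: d+1=e, i+1=j, g+1=h.

ejh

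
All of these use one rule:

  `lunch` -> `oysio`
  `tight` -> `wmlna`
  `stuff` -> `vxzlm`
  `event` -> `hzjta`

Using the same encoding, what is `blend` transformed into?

epjtk

In lunch: l→o is +3, u→y is +4, n→s is +5, c→i is +6 — the shift increases by 1 each position. The shift increases by 1 at each position, starting from +3: 3, 4, 5, ….
On blend: b+3=e, l+4=p, e+5=j, n+6=t, d+7=k.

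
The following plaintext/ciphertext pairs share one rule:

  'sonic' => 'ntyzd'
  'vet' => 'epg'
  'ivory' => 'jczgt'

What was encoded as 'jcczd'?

sorry

The output letters match the input read backwards, each shifted +11: sonic reversed is cinos. Two steps: reverse the string, then apply a Caesar shift of +11.
Decoding jcczd: shift back: j−11=y, c−11=r, c−11=r, z−11=o, d−11=s → yrros; then reverse → sorry.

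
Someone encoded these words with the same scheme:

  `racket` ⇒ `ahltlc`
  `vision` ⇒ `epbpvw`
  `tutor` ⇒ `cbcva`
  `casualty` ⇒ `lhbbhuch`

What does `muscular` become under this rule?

The shift depends on letter class: consonant r→a is +9, but vowel a→h is +7. The rule splits by letter class: vowels +7, consonants +9.
On muscular: m(cons)+9=v, u(vowel)+7=b, s(cons)+9=b, c(cons)+9=l, u(vowel)+7=b, l(cons)+9=u, a(vowel)+7=h, r(cons)+9=a.

vbblbuha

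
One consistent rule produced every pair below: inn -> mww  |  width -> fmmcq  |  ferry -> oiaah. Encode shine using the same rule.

Two shifts are in play — +4 for a/e/i/o/u, +9 for every other letter.
Applying it to shine: s(cons)+9=b, h(cons)+9=q, i(vowel)+4=m, n(cons)+9=w, e(vowel)+4=i.

bqmwi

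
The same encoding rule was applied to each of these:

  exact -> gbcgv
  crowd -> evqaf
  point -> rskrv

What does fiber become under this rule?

hmdit

Shifts by position in exact: pos 0: e→g (+2), pos 1: x→b (+4), pos 2: a→c (+2), pos 3: c→g (+4) — repeating every 2. The shifts repeat in a cycle of length 2: positions 0,1,… shift by +2, +4, then the pattern repeats.
For fiber: f+2=h, i+4=m, b+2=d, e+4=i, r+2=t.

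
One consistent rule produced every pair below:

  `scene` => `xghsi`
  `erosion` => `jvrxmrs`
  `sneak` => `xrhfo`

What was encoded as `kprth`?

Shifts by position in scene: pos 0: s→x (+5), pos 1: c→g (+4), pos 2: e→h (+3), pos 3: n→s (+5), pos 4: e→i (+4) — repeating every 3. It's a Vigenère-style cipher with numeric key [5,4,3]: position i shifts by key[i mod 3].
Decoding kprth: k−5=f, p−4=l, r−3=o, t−5=o, h−4=d.

flood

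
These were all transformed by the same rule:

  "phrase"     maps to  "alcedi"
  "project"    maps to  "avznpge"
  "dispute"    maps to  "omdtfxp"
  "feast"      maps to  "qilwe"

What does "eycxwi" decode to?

turtle

Shifts by position in phrase: pos 0: p→a (+11), pos 1: h→l (+4), pos 2: r→c (+11), pos 3: a→e (+4) — repeating every 2. A repeating key of period 2 is used — shifts +11, +4 over and over.
Reversing it on eycxwi: e−11=t, y−4=u, c−11=r, x−4=t, w−11=l, i−4=e.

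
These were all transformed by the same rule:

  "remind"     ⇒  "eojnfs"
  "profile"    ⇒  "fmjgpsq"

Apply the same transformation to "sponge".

fhopqt

The output letters match the input read backwards, each shifted +1: remind reversed is dnimer. The word is reversed, then every letter is shifted forward by 1.
On sponge: reverse → egnops; then shift: e+1=f, g+1=h, n+1=o, o+1=p, p+1=q, s+1=t.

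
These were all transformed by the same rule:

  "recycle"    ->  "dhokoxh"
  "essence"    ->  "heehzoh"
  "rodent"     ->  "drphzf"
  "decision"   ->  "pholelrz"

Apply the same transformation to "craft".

oddrf

The shift depends on letter class: consonant r→d is +12, but vowel e→h is +3. The rule splits by letter class: vowels +3, consonants +12.
On craft: c(cons)+12=o, r(cons)+12=d, a(vowel)+3=d, f(cons)+12=r, t(cons)+12=f.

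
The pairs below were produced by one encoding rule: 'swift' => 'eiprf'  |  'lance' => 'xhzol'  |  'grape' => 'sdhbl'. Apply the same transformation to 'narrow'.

The rule splits by letter class: vowels +7, consonants +12.
For narrow: n(cons)+12=z, a(vowel)+7=h, r(cons)+12=d, r(cons)+12=d, o(vowel)+7=v, w(cons)+12=i.

zhddvi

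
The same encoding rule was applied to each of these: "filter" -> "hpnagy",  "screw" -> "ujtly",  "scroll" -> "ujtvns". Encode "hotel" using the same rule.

jvvln

Shifts by position in filter: pos 0: f→h (+2), pos 1: i→p (+7), pos 2: l→n (+2), pos 3: t→a (+7) — repeating every 2. The shifts repeat in a cycle of length 2: positions 0,1,… shift by +2, +7, then the pattern repeats.
On hotel: h+2=j, o+7=v, t+2=v, e+7=l, l+2=n.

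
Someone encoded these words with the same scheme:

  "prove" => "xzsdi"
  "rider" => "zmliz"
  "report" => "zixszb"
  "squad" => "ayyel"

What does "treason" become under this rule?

bzieasv

The shift depends on letter class: consonant p→x is +8, but vowel o→s is +4. Vowels shift forward by 4 and consonants shift forward by 8.
On treason: t(cons)+8=b, r(cons)+8=z, e(vowel)+4=i, a(vowel)+4=e, s(cons)+8=a, o(vowel)+4=s, n(cons)+8=v.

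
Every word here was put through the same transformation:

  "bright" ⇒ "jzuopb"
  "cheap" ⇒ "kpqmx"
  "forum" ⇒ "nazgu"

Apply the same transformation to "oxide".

Two shifts are in play — +12 for a/e/i/o/u, +8 for every other letter.
For oxide: o(vowel)+12=a, x(cons)+8=f, i(vowel)+12=u, d(cons)+8=l, e(vowel)+12=q.

afulq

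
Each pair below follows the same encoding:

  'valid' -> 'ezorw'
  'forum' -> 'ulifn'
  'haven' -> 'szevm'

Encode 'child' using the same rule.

xsrow

This is the alphabet-reversal cipher (Atbash): a becomes z, b becomes y, etc.
On child: c↔x, h↔s, i↔r, l↔o, d↔w.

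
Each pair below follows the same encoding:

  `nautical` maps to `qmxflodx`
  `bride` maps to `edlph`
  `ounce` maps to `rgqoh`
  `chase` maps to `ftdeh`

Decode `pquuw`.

merit

The shifts repeat in a cycle of length 2: positions 0,1,… shift by +3, +12, then the pattern repeats.
Undoing it on pquuw: p−3=m, q−12=e, u−3=r, u−12=i, w−3=t.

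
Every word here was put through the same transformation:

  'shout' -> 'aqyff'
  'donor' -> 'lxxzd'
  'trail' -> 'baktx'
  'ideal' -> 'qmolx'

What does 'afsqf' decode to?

swift

In shout: s→a is +8, h→q is +9, o→y is +10, u→f is +11 — the shift increases by 1 each position. Each letter shifts forward by (position + 8), i.e. 8, 9, 10, … — the shift grows by one for each successive letter.
Decoding afsqf: a−8=s, f−9=w, s−10=i, q−11=f, f−12=t.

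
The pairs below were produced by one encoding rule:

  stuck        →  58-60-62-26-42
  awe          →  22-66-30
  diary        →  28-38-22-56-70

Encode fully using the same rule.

32-62-44-44-70

s(#19)→58 and t(#20)→60: differences scale by 2, so n = 2·pos + 20. Each letter becomes 2×(its alphabet position, a=1..z=26) + 20.
On fully: f=6→32, u=21→62, l=12→44, l=12→44, y=25→70.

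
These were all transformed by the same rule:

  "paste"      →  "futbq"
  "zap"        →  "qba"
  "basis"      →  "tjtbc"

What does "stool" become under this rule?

The output letters match the input read backwards, each shifted +1: paste reversed is etsap. Two steps: reverse the string, then apply a Caesar shift of +1.
On stool: reverse → loots; then shift: l+1=m, o+1=p, o+1=p, t+1=u, s+1=t.

mpput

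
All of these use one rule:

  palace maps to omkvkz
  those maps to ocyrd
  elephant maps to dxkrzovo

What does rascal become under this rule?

The output letters match the input read backwards, each shifted +10: palace reversed is ecalap. Two steps: reverse the string, then apply a Caesar shift of +10.
On rascal: reverse → lacsar; then shift: l+10=v, a+10=k, c+10=m, s+10=c, a+10=k, r+10=b.

vkmckb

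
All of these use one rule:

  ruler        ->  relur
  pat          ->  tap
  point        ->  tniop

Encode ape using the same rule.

The word is simply reversed.
Applying it to ape: reverse → epa.

epa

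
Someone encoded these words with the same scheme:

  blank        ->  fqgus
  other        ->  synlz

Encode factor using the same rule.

jfiawa

Letter i (0-indexed) is shifted by i+4, so successive shifts are 4, 5, 6, ….
On factor: f+4=j, a+5=f, c+6=i, t+7=a, o+8=w, r+9=a.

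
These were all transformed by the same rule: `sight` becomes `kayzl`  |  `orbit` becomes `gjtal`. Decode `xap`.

fix

Compare letters: s→k is +18, i→a is +18, g→y is +18 — a constant shift. Every letter moves 18 places later in the alphabet, wrapping around z→a.
Decoding xap: x−18=f, a−18=i, p−18=x.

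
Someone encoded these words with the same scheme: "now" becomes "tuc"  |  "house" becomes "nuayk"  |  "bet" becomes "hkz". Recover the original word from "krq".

elk

Compare letters: n→t is +6, o→u is +6, w→c is +6 — a constant shift. Each letter is shifted forward by 6 in the alphabet (a Caesar shift of +6).
Decoding krq: k−6=e, r−6=l, q−6=k.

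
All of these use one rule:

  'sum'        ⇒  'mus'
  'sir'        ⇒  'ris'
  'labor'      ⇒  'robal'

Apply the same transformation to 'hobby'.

ybboh

The output letters match the input read backwards: sum reversed is mus. The word is simply reversed.
Applying it to hobby: reverse → ybboh.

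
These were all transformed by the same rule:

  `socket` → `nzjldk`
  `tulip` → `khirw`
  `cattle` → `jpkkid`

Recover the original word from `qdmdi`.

s(18)→n(13) and o(14)→z(25) fit y≡23x+15 (mod 26); the inverse of 23 mod 26 is 17. This is an affine cipher: with a=0,…,z=25, each position x becomes (23x+15) mod 26.
Decoding qdmdi: q(16)→17·(16−15)≡17=r; d(3)→17·(3−15)≡4=e; m(12)→17·(12−15)≡1=b; d(3)→17·(3−15)≡4=e; i(8)→17·(8−15)≡11=l (all mod 26).

rebel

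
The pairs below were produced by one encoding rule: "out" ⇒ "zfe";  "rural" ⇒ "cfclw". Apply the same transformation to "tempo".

Compare letters: o→z is +11, u→f is +11, t→e is +11 — a constant shift. Each letter is shifted forward by 11 in the alphabet (a Caesar shift of +11).
Applying it to tempo: t+11=e, e+11=p, m+11=x, p+11=a, o+11=z.

epxaz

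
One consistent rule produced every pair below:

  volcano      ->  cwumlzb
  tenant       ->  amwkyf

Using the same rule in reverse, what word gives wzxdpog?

protect

Letter i (0-indexed) is shifted by i+7, so successive shifts are 7, 8, 9, ….
Decoding wzxdpog: w−7=p, z−8=r, x−9=o, d−10=t, p−11=e, o−12=c, g−13=t.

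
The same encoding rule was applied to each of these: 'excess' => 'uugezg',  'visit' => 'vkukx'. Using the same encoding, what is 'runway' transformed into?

acypwt

Two steps: reverse the string, then apply a Caesar shift of +2.
For runway: reverse → yawnur; then shift: y+2=a, a+2=c, w+2=y, n+2=p, u+2=w, r+2=t.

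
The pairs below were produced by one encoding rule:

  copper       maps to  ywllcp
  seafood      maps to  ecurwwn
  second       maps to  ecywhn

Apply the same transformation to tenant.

Treating letters as 0–25, the rule is x ↦ 15x + 20 (mod 26).
For tenant: t(19)→15·19+20≡19=t; e(4)→15·4+20≡2=c; n(13)→15·13+20≡7=h; a(0)→15·0+20≡20=u; n(13)→15·13+20≡7=h; t(19)→15·19+20≡19=t (all mod 26).

tchuht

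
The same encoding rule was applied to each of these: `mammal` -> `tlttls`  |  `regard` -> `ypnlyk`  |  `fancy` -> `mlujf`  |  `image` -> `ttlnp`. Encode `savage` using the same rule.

zlclnp

The shift depends on letter class: consonant m→t is +7, but vowel a→l is +11. The rule splits by letter class: vowels +11, consonants +7.
On savage: s(cons)+7=z, a(vowel)+11=l, v(cons)+7=c, a(vowel)+11=l, g(cons)+7=n, e(vowel)+11=p.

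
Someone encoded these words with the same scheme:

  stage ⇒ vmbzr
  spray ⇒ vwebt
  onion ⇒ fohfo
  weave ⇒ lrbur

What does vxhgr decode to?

s(18)→v(21) and t(19)→m(12) fit y≡17x+1 (mod 26); the inverse of 17 mod 26 is 23. Each letter's alphabet position (a=0..z=25) is mapped through 17·x+1 mod 26 — an affine cipher.
Decoding vxhgr: v(21)→23·(21−1)≡18=s; x(23)→23·(23−1)≡12=m; h(7)→23·(7−1)≡8=i; g(6)→23·(6−1)≡11=l; r(17)→23·(17−1)≡4=e (all mod 26).

smile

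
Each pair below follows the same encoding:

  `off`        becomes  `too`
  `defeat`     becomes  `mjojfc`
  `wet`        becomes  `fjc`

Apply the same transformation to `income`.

The shift depends on letter class: consonant f→o is +9, but vowel o→t is +5. Vowels shift forward by 5 and consonants shift forward by 9.
On income: i(vowel)+5=n, n(cons)+9=w, c(cons)+9=l, o(vowel)+5=t, m(cons)+9=v, e(vowel)+5=j.

nwltvj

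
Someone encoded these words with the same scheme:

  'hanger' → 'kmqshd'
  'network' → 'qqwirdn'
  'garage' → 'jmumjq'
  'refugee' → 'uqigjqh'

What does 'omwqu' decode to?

Shifts by position in hanger: pos 0: h→k (+3), pos 1: a→m (+12), pos 2: n→q (+3), pos 3: g→s (+12) — repeating every 2. The shifts repeat in a cycle of length 2: positions 0,1,… shift by +3, +12, then the pattern repeats.
Decoding omwqu: o−3=l, m−12=a, w−3=t, q−12=e, u−3=r.

later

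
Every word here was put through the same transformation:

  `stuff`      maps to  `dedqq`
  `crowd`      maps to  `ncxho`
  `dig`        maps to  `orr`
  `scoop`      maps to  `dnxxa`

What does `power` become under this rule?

Two shifts are in play — +9 for a/e/i/o/u, +11 for every other letter.
Applying it to power: p(cons)+11=a, o(vowel)+9=x, w(cons)+11=h, e(vowel)+9=n, r(cons)+11=c.

axhnc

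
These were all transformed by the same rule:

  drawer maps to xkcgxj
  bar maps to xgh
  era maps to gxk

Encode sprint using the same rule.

The output letters match the input read backwards, each shifted +6: drawer reversed is reward. The word is reversed, then every letter is shifted forward by 6.
For sprint: reverse → tnirps; then shift: t+6=z, n+6=t, i+6=o, r+6=x, p+6=v, s+6=y.

ztoxvy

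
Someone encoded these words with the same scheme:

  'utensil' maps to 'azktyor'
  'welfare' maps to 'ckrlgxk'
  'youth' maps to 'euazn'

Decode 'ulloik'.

office

Compare letters: u→a is +6, t→z is +6, e→k is +6 — a constant shift. Every letter moves 6 places later in the alphabet, wrapping around z→a.
Decoding ulloik: u−6=o, l−6=f, l−6=f, o−6=i, i−6=c, k−6=e.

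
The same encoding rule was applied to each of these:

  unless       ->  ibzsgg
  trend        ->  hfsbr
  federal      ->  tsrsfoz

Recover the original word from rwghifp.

Compare letters: u→i is +14, n→b is +14, l→z is +14 — a constant shift. It's a constant shift of +14 (ROT14).
Decoding rwghifp: r−14=d, w−14=i, g−14=s, h−14=t, i−14=u, f−14=r, p−14=b.

disturb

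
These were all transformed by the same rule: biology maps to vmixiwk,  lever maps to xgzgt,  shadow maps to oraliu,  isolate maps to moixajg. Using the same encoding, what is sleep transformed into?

b(1)→v(21) and i(8)→m(12) fit y≡21x+0 (mod 26); the inverse of 21 mod 26 is 5. Each letter's alphabet position (a=0..z=25) is mapped through 21·x+0 mod 26 — an affine cipher.
Applying it to sleep: s(18)→21·18+0≡14=o; l(11)→21·11+0≡23=x; e(4)→21·4+0≡6=g; e(4)→21·4+0≡6=g; p(15)→21·15+0≡3=d (all mod 26).

oxggd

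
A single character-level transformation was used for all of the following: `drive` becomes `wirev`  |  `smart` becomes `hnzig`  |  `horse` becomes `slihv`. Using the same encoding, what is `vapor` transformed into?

Each pair mirrors across the alphabet (d↔w, r↔i, i↔r): positions sum to 25. Letters are reflected about the middle of the alphabet (position → 25−position): Atbash.
For vapor: v↔e, a↔z, p↔k, o↔l, r↔i.

ezkli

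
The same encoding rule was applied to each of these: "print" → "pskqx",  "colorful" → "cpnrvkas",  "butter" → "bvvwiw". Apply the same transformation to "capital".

Each letter shifts forward by its position index (0, 1, 2, …) — the shift grows by one for each successive letter.
For capital: c+0=c, a+1=b, p+2=r, i+3=l, t+4=x, a+5=f, l+6=r.

cbrlxfr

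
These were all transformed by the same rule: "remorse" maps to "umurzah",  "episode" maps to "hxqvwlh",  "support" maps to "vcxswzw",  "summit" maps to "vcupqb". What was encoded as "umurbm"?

remote

Shifts by position in remorse: pos 0: r→u (+3), pos 1: e→m (+8), pos 2: m→u (+8), pos 3: o→r (+3), pos 4: r→z (+8), pos 5: s→a (+8) — repeating every 3. The shifts repeat in a cycle of length 3: positions 0,1,… shift by +3, +8, +8, then the pattern repeats.
Decoding umurbm: u−3=r, m−8=e, u−8=m, r−3=o, b−8=t, m−8=e.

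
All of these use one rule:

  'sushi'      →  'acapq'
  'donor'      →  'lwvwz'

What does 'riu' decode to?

Compare letters: s→a is +8, u→c is +8, s→a is +8 — a constant shift. It's a constant shift of +8 (ROT8).
Undoing it on riu: r−8=j, i−8=a, u−8=m.

jam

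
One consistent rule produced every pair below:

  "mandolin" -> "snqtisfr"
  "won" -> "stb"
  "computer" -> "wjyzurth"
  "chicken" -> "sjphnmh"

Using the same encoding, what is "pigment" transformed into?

ysjrlnu

The output letters match the input read backwards, each shifted +5: mandolin reversed is nilodnam. Read the word backwards and shift each letter +5.
Applying it to pigment: reverse → tnemgip; then shift: t+5=y, n+5=s, e+5=j, m+5=r, g+5=l, i+5=n, p+5=u.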